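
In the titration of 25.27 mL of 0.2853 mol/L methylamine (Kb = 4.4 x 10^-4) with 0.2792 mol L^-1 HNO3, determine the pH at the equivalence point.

5.75

n(CH3NH2) = 0.2853 x 0.02527 = 0.007210 mol; V(HNO3) at equivalence = 0.007210/0.2792 = 0.02582 L.
At equivalence the base is fully converted to CH3NH3+; total volume = 0.05109 L, so [CH3NH3+] = 0.007210/0.05109 = 0.1411 M.
Ka(CH3NH3+) = Kw/Kb = 1.0e-14 / 4.4 x 10^-4 = 2.27e-11.
[H^+] = sqrt(Ka x [CH3NH3+]) = sqrt(2.27e-11 x 0.1411) = 1.79e-6 M.
pH = -log(1.79e-6) = 5.75.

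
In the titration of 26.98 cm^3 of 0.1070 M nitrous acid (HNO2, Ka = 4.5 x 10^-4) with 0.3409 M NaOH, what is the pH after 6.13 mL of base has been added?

3.77

Initial n(HNO2) = 0.1070 x 0.02698 = 0.002887 mol.
n(NaOH) added = 0.3409 x 0.006130 = 0.002090 mol, converting that many moles of HNO2 to NO2-.
Remaining n(HNO2) = 0.0007971 mol; n(NO2-) = 0.002090 mol.
By Henderson-Hasselbalch, pH = pKa + log([A^-]/[HA]) = 3.35 + log(0.002090/0.0007971) = 3.35 + (+0.42) = 3.77.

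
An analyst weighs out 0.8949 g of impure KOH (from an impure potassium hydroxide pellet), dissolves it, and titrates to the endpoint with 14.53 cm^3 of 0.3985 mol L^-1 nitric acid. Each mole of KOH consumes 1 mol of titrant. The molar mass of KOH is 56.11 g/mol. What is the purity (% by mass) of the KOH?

n(HNO3) = 0.3985 x 0.01453 = 0.005790 mol.
n(KOH) = 0.005790 / 1 = 0.005790 mol.
mass of KOH = 0.005790 x 56.11 = 0.3249 g.
% purity = 0.3249 / 0.8949 x 100 = 36.3%.

36.3%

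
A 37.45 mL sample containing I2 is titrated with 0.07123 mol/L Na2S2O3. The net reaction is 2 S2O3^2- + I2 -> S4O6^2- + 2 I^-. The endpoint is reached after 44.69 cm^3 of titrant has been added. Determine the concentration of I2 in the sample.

n(Na2S2O3) = 0.07123 x 0.04469 = 0.003183 mol.
From the balanced equation, 2 mol Na2S2O3 reacts with 1 mol I2, so n(I2) = 0.003183 x 1/2 = 0.001592 mol.
[I2] = 0.001592 / 0.03745 L = 0.0425 M.

0.0425 M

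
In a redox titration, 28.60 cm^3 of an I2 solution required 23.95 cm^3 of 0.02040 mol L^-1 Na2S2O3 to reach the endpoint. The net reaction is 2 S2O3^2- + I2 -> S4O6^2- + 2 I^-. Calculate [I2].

n(Na2S2O3) = 0.02040 x 0.02395 = 0.0004886 mol.
From the balanced equation, 2 mol Na2S2O3 reacts with 1 mol I2, so n(I2) = 0.0004886 x 1/2 = 0.0002443 mol.
[I2] = 0.0002443 / 0.02860 L = 0.00854 M.

0.00854 M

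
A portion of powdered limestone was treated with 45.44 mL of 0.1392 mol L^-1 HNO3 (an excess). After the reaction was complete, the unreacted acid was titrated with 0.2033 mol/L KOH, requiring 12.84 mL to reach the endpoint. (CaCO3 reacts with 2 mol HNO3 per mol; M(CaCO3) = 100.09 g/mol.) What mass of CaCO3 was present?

0.186 g

Total n(HNO3) added = 0.1392 x 0.04544 = 0.006325 mol.
n(KOH) used = 0.2033 x 0.01284 = 0.002610 mol, which equals the excess n(HNO3).
So n(HNO3) consumed by the sample = 0.006325 - 0.002610 = 0.003715 mol.
n(CaCO3) = 0.003715 / 2 = 0.001857 mol.
mass = 0.001857 mol x 100.09 g/mol = 0.186 g.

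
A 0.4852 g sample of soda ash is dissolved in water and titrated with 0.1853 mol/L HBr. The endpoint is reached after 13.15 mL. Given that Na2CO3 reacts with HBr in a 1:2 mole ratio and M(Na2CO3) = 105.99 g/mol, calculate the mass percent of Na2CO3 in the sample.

26.6%

n(HBr) = 0.1853 x 0.01315 = 0.002437 mol.
n(Na2CO3) = 0.002437 / 2 = 0.001218 mol.
mass of Na2CO3 = 0.001218 x 105.99 = 0.1291 g.
% purity = 0.1291 / 0.4852 x 100 = 26.6%.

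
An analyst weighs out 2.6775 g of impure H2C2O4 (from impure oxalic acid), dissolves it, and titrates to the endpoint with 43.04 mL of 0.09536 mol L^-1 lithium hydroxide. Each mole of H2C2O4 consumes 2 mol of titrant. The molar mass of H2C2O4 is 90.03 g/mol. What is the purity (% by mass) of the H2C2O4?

n(LiOH) = 0.09536 x 0.04304 = 0.004104 mol.
n(H2C2O4) = 0.004104 / 2 = 0.002052 mol.
mass of H2C2O4 = 0.002052 x 90.03 = 0.1848 g.
% purity = 0.1848 / 2.6775 x 100 = 6.90%.

6.90%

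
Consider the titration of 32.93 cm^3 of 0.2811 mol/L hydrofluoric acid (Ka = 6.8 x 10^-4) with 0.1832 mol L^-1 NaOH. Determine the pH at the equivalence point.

n(HF) = 0.2811 x 0.03293 = 0.009257 mol; V(NaOH) at equivalence = 0.009257/0.1832 = 0.05053 L.
At equivalence all the acid is converted to F-; total volume = 0.03293 + 0.05053 = 0.08346 L, so [F-] = 0.009257/0.08346 = 0.1109 M.
Kb = Kw/Ka = 1.0e-14 / 6.8 x 10^-4 = 1.47e-11.
[OH^-] = sqrt(Kb x [F-]) = sqrt(1.47e-11 x 0.1109) = 1.28e-6 M.
pOH = 5.89, so pH = 14.00 - 5.89 = 8.11.

8.11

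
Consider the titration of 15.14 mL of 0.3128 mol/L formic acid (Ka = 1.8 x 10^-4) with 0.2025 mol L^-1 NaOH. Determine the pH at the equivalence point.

n(HCOOH) = 0.3128 x 0.01514 = 0.004736 mol; V(NaOH) at equivalence = 0.004736/0.2025 = 0.02339 L.
At equivalence all the acid is converted to HCOO-; total volume = 0.01514 + 0.02339 = 0.03853 L, so [HCOO-] = 0.004736/0.03853 = 0.1229 M.
Kb = Kw/Ka = 1.0e-14 / 1.8 x 10^-4 = 5.56e-11.
[OH^-] = sqrt(Kb x [HCOO-]) = sqrt(5.56e-11 x 0.1229) = 2.61e-6 M.
pOH = 5.58, so pH = 14.00 - 5.58 = 8.42.

8.42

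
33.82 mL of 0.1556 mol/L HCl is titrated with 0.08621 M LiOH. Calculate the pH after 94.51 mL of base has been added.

n(acid) = 0.1556 x 0.03382 = 0.005262 mol; n(LiOH) added = 0.08621 x 0.09451 = 0.008148 mol.
Base is in excess by 0.008148 - 0.005262 = 0.002885 mol in a total volume of 0.1283 L.
[OH^-] = 0.002885/0.1283 = 0.02248 M, so pOH = 1.65 and pH = 14.00 - 1.65 = 12.35.

12.35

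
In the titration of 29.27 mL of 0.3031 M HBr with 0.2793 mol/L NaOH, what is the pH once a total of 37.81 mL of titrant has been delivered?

n(acid) = 0.3031 x 0.02927 = 0.008872 mol; n(NaOH) added = 0.2793 x 0.03781 = 0.01056 mol.
Base is in excess by 0.01056 - 0.008872 = 0.001689 mol in a total volume of 0.06708 L.
[OH^-] = 0.001689/0.06708 = 0.02517 M, so pOH = 1.60 and pH = 14.00 - 1.60 = 12.40.

12.40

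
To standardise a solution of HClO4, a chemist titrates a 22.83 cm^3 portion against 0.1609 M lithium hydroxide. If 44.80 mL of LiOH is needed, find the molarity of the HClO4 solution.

0.316 M

n(LiOH) delivered = 0.1609 x 0.04480 = 0.007208 mol.
For a 1:1 reaction, n(HClO4) = 0.007208 mol.
[HClO4] = 0.007208 mol / 0.02283 L = 0.316 M.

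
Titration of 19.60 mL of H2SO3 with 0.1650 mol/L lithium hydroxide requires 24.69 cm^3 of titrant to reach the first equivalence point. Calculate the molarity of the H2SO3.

n(LiOH) = 0.1650 x 0.02469 = 0.004074 mol.
At the first equivalence point, 1 mol OH^- react per mol H2SO3, so n(H2SO3) = 0.004074 / 1 = 0.004074 mol.
[H2SO3] = 0.004074 / 0.01960 L = 0.208 M.

0.208 M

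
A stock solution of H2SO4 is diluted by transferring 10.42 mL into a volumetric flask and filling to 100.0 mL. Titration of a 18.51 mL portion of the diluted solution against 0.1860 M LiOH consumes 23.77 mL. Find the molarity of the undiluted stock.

1.15 M

n(LiOH) = 0.1860 x 0.02377 = 0.004421 mol.
n(H2SO4) in the aliquot = 0.004421 x 1/2 = 0.002211 mol.
[diluted H2SO4] = 0.002211 / 0.01851 = 0.1194 M.
Dilution factor = 100.0/10.42 = 9.597, so [stock] = 0.1194 x 9.597 = 1.15 M.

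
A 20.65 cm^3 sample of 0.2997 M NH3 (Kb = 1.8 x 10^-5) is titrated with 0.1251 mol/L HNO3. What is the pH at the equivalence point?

n(NH3) = 0.2997 x 0.02065 = 0.006189 mol; V(HNO3) at equivalence = 0.006189/0.1251 = 0.04947 L.
At equivalence the base is fully converted to NH4+; total volume = 0.07012 L, so [NH4+] = 0.006189/0.07012 = 0.08826 M.
Ka(NH4+) = Kw/Kb = 1.0e-14 / 1.8 x 10^-5 = 5.56e-10.
[H^+] = sqrt(Ka x [NH4+]) = sqrt(5.56e-10 x 0.08826) = 7.00e-6 M.
pH = -log(7.00e-6) = 5.15.

5.15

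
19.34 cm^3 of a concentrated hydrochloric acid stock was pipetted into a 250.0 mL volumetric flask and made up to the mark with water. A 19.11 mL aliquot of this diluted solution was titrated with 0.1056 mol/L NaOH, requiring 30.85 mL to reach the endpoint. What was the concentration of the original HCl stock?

n(NaOH) = 0.1056 x 0.03085 = 0.003258 mol.
n(HCl) in the aliquot = 0.003258 mol.
[diluted HCl] = 0.003258 / 0.01911 = 0.1705 M.
Dilution factor = 250.0/19.34 = 12.93, so [stock] = 0.1705 x 12.93 = 2.20 M.

2.20 M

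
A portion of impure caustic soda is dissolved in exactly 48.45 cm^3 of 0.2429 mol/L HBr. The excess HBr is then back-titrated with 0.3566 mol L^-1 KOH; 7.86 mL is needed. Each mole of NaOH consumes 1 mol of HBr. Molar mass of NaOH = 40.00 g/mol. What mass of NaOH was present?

Total n(HBr) added = 0.2429 x 0.04845 = 0.01177 mol.
n(KOH) used = 0.3566 x 0.007860 = 0.002803 mol, which equals the excess n(HBr).
So n(HBr) consumed by the sample = 0.01177 - 0.002803 = 0.008966 mol.
n(NaOH) = 0.008966 / 1 = 0.008966 mol.
mass = 0.008966 mol x 40.00 g/mol = 0.359 g.

0.359 g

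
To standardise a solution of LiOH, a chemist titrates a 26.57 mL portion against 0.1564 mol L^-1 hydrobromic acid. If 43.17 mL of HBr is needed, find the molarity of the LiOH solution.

n(HBr) delivered = 0.1564 x 0.04317 = 0.006752 mol.
For a 1:1 reaction, n(LiOH) = 0.006752 mol.
[LiOH] = 0.006752 mol / 0.02657 L = 0.254 M.

0.254 M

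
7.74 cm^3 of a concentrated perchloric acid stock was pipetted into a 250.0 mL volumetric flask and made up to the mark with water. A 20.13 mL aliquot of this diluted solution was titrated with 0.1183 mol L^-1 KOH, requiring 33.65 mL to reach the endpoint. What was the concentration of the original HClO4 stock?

n(KOH) = 0.1183 x 0.03365 = 0.003981 mol.
n(HClO4) in the aliquot = 0.003981 mol.
[diluted HClO4] = 0.003981 / 0.02013 = 0.1978 M.
Dilution factor = 250.0/7.740 = 32.30, so [stock] = 0.1978 x 32.30 = 6.39 M.

6.39 M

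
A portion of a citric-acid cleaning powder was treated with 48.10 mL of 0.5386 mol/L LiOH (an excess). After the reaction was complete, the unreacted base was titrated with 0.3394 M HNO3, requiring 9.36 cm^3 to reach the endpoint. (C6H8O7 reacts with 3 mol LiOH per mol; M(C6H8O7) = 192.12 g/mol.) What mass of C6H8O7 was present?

1.46 g

Total n(LiOH) added = 0.5386 x 0.04810 = 0.02591 mol.
n(HNO3) used = 0.3394 x 0.009360 = 0.003177 mol, which equals the excess n(LiOH).
So n(LiOH) consumed by the sample = 0.02591 - 0.003177 = 0.02273 mol.
n(C6H8O7) = 0.02273 / 3 = 0.007577 mol.
mass = 0.007577 mol x 192.12 g/mol = 1.46 g.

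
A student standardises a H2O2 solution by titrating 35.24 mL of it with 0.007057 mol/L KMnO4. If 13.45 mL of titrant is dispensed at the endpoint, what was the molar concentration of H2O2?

n(KMnO4) = 0.007057 x 0.01345 = 9.492e-5 mol.
From the balanced equation, 2 mol KMnO4 reacts with 5 mol H2O2, so n(H2O2) = 9.492e-5 x 5/2 = 0.0002373 mol.
[H2O2] = 0.0002373 / 0.03524 L = 0.00673 M.

0.00673 M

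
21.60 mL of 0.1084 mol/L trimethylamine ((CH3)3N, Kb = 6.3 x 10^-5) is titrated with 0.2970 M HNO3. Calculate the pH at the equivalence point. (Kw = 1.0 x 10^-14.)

n((CH3)3N) = 0.1084 x 0.02160 = 0.002341 mol; V(HNO3) at equivalence = 0.002341/0.2970 = 0.007884 L.
At equivalence the base is fully converted to (CH3)3NH+; total volume = 0.02948 L, so [(CH3)3NH+] = 0.002341/0.02948 = 0.07941 M.
Ka((CH3)3NH+) = Kw/Kb = 1.0e-14 / 6.3 x 10^-5 = 1.59e-10.
[H^+] = sqrt(Ka x [(CH3)3NH+]) = sqrt(1.59e-10 x 0.07941) = 3.55e-6 M.
pH = -log(3.55e-6) = 5.45.

5.45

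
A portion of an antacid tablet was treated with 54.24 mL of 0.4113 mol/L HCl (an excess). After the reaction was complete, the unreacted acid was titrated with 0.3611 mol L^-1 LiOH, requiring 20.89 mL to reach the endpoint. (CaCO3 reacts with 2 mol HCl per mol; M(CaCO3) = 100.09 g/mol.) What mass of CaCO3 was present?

Total n(HCl) added = 0.4113 x 0.05424 = 0.02231 mol.
n(LiOH) used = 0.3611 x 0.02089 = 0.007543 mol, which equals the excess n(HCl).
So n(HCl) consumed by the sample = 0.02231 - 0.007543 = 0.01477 mol.
n(CaCO3) = 0.01477 / 2 = 0.007383 mol.
mass = 0.007383 mol x 100.09 g/mol = 0.739 g.

0.739 g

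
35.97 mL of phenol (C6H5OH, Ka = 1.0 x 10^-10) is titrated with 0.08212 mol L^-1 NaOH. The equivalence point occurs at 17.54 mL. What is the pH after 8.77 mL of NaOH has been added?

10.00

8.77 mL is exactly half the equivalence volume (17.54/2), i.e. the half-equivalence point.
There, n(HA) = n(A^-), so pH = pKa = -log(1.0 x 10^-10) = 10.00.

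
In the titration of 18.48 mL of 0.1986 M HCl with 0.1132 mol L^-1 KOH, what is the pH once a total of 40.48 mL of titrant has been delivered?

12.19

n(acid) = 0.1986 x 0.01848 = 0.003670 mol; n(KOH) added = 0.1132 x 0.04048 = 0.004582 mol.
Base is in excess by 0.004582 - 0.003670 = 0.0009122 mol in a total volume of 0.05896 L.
[OH^-] = 0.0009122/0.05896 = 0.01547 M, so pOH = 1.81 and pH = 14.00 - 1.81 = 12.19.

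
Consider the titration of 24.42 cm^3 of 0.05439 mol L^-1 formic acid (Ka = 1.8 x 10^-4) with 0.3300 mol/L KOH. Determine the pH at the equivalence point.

n(HCOOH) = 0.05439 x 0.02442 = 0.001328 mol; V(KOH) at equivalence = 0.001328/0.3300 = 0.004025 L.
At equivalence all the acid is converted to HCOO-; total volume = 0.02442 + 0.004025 = 0.02844 L, so [HCOO-] = 0.001328/0.02844 = 0.04669 M.
Kb = Kw/Ka = 1.0e-14 / 1.8 x 10^-4 = 5.56e-11.
[OH^-] = sqrt(Kb x [HCOO-]) = sqrt(5.56e-11 x 0.04669) = 1.61e-6 M.
pOH = 5.79, so pH = 14.00 - 5.79 = 8.21.

8.21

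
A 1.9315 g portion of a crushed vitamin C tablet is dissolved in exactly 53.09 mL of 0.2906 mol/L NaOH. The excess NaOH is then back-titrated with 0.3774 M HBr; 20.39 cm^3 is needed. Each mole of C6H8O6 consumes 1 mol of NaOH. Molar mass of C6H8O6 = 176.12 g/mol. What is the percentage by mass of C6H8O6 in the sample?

70.5%

Total n(NaOH) added = 0.2906 x 0.05309 = 0.01543 mol.
n(HBr) used = 0.3774 x 0.02039 = 0.007695 mol, which equals the excess n(NaOH).
So n(NaOH) consumed by the sample = 0.01543 - 0.007695 = 0.007733 mol.
n(C6H8O6) = 0.007733 / 1 = 0.007733 mol.
mass C6H8O6 = 0.007733 x 176.12 = 1.362 g, so %C6H8O6 = 1.362/1.9315 x 100 = 70.5%.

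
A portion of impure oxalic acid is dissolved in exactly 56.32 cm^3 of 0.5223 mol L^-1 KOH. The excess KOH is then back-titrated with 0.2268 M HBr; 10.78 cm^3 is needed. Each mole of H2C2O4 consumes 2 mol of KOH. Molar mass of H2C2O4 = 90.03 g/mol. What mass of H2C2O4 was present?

1.21 g

Total n(KOH) added = 0.5223 x 0.05632 = 0.02942 mol.
n(HBr) used = 0.2268 x 0.01078 = 0.002445 mol, which equals the excess n(KOH).
So n(KOH) consumed by the sample = 0.02942 - 0.002445 = 0.02697 mol.
n(H2C2O4) = 0.02697 / 2 = 0.01349 mol.
mass = 0.01349 mol x 90.03 g/mol = 1.21 g.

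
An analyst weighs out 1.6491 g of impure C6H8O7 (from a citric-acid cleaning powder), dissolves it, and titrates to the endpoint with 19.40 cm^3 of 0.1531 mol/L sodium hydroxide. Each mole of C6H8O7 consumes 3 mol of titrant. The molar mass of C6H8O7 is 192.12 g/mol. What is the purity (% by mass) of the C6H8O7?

11.5%

n(NaOH) = 0.1531 x 0.01940 = 0.002970 mol.
n(C6H8O7) = 0.002970 / 3 = 0.0009900 mol.
mass of C6H8O7 = 0.0009900 x 192.12 = 0.1902 g.
% purity = 0.1902 / 1.6491 x 100 = 11.5%.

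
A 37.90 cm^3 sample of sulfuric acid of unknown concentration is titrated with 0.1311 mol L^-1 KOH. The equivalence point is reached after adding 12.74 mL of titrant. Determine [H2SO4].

0.0220 M

n(KOH) delivered = 0.1311 x 0.01274 = 0.001670 mol.
The reaction is 1 H2SO4 + 2 KOH, so n(H2SO4) = 0.001670 x 1/2 = 0.0008351 mol.
[H2SO4] = 0.0008351 mol / 0.03790 L = 0.0220 M.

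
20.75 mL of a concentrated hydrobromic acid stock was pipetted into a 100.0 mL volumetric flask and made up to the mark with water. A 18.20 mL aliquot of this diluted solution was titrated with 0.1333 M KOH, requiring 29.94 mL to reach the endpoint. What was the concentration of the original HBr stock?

n(KOH) = 0.1333 x 0.02994 = 0.003991 mol.
n(HBr) in the aliquot = 0.003991 mol.
[diluted HBr] = 0.003991 / 0.01820 = 0.2193 M.
Dilution factor = 100.0/20.75 = 4.819, so [stock] = 0.2193 x 4.819 = 1.06 M.

1.06 M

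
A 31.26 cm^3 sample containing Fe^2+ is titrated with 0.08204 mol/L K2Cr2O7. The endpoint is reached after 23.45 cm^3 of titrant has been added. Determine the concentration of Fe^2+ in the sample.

0.369 M

n(K2Cr2O7) = 0.08204 x 0.02345 = 0.001924 mol.
From the balanced equation, 1 mol K2Cr2O7 reacts with 6 mol Fe^2+, so n(Fe^2+) = 0.001924 x 6/1 = 0.01154 mol.
[Fe^2+] = 0.01154 / 0.03126 L = 0.369 M.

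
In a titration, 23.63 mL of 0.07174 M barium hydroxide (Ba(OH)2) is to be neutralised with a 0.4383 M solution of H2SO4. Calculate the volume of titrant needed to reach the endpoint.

3.87 mL

n(Ba(OH)2) = 0.07174 mol/L x 0.02363 L = 0.001695 mol.
At equivalence n(H2SO4) = n(Ba(OH)2) = 0.001695 mol.
V(H2SO4) = 0.001695 / 0.4383 = 0.003868 L = 3.87 mL.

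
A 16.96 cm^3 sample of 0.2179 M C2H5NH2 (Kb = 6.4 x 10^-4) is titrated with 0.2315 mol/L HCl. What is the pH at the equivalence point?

5.88

n(C2H5NH2) = 0.2179 x 0.01696 = 0.003696 mol; V(HCl) at equivalence = 0.003696/0.2315 = 0.01596 L.
At equivalence the base is fully converted to C2H5NH3+; total volume = 0.03292 L, so [C2H5NH3+] = 0.003696/0.03292 = 0.1122 M.
Ka(C2H5NH3+) = Kw/Kb = 1.0e-14 / 6.4 x 10^-4 = 1.56e-11.
[H^+] = sqrt(Ka x [C2H5NH3+]) = sqrt(1.56e-11 x 0.1122) = 1.32e-6 M.
pH = -log(1.32e-6) = 5.88.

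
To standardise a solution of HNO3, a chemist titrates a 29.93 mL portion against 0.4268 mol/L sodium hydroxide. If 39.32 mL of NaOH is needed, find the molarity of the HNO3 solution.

n(NaOH) delivered = 0.4268 x 0.03932 = 0.01678 mol.
For a 1:1 reaction, n(HNO3) = 0.01678 mol.
[HNO3] = 0.01678 mol / 0.02993 L = 0.561 M.

0.561 M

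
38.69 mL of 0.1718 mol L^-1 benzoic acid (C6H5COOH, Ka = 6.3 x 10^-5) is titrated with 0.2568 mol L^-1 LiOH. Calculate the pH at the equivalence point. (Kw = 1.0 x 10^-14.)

n(C6H5COOH) = 0.1718 x 0.03869 = 0.006647 mol; V(LiOH) at equivalence = 0.006647/0.2568 = 0.02588 L.
At equivalence all the acid is converted to C6H5COO-; total volume = 0.03869 + 0.02588 = 0.06457 L, so [C6H5COO-] = 0.006647/0.06457 = 0.1029 M.
Kb = Kw/Ka = 1.0e-14 / 6.3 x 10^-5 = 1.59e-10.
[OH^-] = sqrt(Kb x [C6H5COO-]) = sqrt(1.59e-10 x 0.1029) = 4.04e-6 M.
pOH = 5.39, so pH = 14.00 - 5.39 = 8.61.

8.61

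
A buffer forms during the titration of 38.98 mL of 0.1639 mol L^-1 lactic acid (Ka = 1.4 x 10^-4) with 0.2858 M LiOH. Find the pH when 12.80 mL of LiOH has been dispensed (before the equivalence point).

3.98

Initial n(HC3H5O3) = 0.1639 x 0.03898 = 0.006389 mol.
n(LiOH) added = 0.2858 x 0.01280 = 0.003658 mol, converting that many moles of HC3H5O3 to C3H5O3-.
Remaining n(HC3H5O3) = 0.002731 mol; n(C3H5O3-) = 0.003658 mol.
By Henderson-Hasselbalch, pH = pKa + log([A^-]/[HA]) = 3.85 + log(0.003658/0.002731) = 3.85 + (+0.13) = 3.98.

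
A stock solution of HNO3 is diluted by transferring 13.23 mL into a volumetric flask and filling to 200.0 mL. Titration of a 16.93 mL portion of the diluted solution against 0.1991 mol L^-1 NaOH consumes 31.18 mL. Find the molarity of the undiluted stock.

5.54 M

n(NaOH) = 0.1991 x 0.03118 = 0.006208 mol.
n(HNO3) in the aliquot = 0.006208 mol.
[diluted HNO3] = 0.006208 / 0.01693 = 0.3667 M.
Dilution factor = 200.0/13.23 = 15.12, so [stock] = 0.3667 x 15.12 = 5.54 M.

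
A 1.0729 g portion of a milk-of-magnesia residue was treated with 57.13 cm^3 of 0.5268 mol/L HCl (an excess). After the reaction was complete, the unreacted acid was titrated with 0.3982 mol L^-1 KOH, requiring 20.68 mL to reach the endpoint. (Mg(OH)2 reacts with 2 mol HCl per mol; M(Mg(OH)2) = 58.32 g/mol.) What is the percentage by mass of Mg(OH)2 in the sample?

59.4%

Total n(HCl) added = 0.5268 x 0.05713 = 0.03010 mol.
n(KOH) used = 0.3982 x 0.02068 = 0.008235 mol, which equals the excess n(HCl).
So n(HCl) consumed by the sample = 0.03010 - 0.008235 = 0.02186 mol.
n(Mg(OH)2) = 0.02186 / 2 = 0.01093 mol.
mass Mg(OH)2 = 0.01093 x 58.32 = 0.6375 g, so %Mg(OH)2 = 0.6375/1.0729 x 100 = 59.4%.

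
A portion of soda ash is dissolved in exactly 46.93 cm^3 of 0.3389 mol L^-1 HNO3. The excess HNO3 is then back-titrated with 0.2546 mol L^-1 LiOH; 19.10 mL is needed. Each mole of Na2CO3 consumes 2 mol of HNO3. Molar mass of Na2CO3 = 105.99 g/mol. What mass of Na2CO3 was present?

Total n(HNO3) added = 0.3389 x 0.04693 = 0.01590 mol.
n(LiOH) used = 0.2546 x 0.01910 = 0.004863 mol, which equals the excess n(HNO3).
So n(HNO3) consumed by the sample = 0.01590 - 0.004863 = 0.01104 mol.
n(Na2CO3) = 0.01104 / 2 = 0.005521 mol.
mass = 0.005521 mol x 105.99 g/mol = 0.585 g.

0.585 g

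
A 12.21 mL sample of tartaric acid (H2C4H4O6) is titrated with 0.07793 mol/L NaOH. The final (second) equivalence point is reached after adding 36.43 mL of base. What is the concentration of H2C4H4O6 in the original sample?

n(NaOH) = 0.07793 x 0.03643 = 0.002839 mol.
At the final (second) equivalence point, 2 mol OH^- react per mol H2C4H4O6, so n(H2C4H4O6) = 0.002839 / 2 = 0.001419 mol.
[H2C4H4O6] = 0.001419 / 0.01221 L = 0.116 M.

0.116 M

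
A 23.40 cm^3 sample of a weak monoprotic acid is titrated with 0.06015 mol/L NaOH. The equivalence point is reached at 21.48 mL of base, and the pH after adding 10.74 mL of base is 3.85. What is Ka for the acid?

10.74 mL is half of the equivalence volume, so this is the half-equivalence point where [HA] = [A^-].
At half-equivalence pH = pKa, so pKa = 3.85.
Ka = 10^(-3.85) = 1.4 x 10^-4.

1.4 x 10^-4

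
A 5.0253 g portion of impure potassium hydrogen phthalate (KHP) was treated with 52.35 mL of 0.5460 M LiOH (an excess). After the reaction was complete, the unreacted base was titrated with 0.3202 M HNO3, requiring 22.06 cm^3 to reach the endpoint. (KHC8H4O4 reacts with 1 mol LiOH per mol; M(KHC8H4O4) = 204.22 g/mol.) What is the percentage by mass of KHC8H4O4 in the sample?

87.5%

Total n(LiOH) added = 0.5460 x 0.05235 = 0.02858 mol.
n(HNO3) used = 0.3202 x 0.02206 = 0.007064 mol, which equals the excess n(LiOH).
So n(LiOH) consumed by the sample = 0.02858 - 0.007064 = 0.02152 mol.
n(KHC8H4O4) = 0.02152 / 1 = 0.02152 mol.
mass KHC8H4O4 = 0.02152 x 204.22 = 4.395 g, so %KHC8H4O4 = 4.395/5.0253 x 100 = 87.5%.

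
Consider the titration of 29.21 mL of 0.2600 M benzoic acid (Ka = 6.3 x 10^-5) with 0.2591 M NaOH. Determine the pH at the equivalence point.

8.66

n(C6H5COOH) = 0.2600 x 0.02921 = 0.007595 mol; V(NaOH) at equivalence = 0.007595/0.2591 = 0.02931 L.
At equivalence all the acid is converted to C6H5COO-; total volume = 0.02921 + 0.02931 = 0.05852 L, so [C6H5COO-] = 0.007595/0.05852 = 0.1298 M.
Kb = Kw/Ka = 1.0e-14 / 6.3 x 10^-5 = 1.59e-10.
[OH^-] = sqrt(Kb x [C6H5COO-]) = sqrt(1.59e-10 x 0.1298) = 4.54e-6 M.
pOH = 5.34, so pH = 14.00 - 5.34 = 8.66.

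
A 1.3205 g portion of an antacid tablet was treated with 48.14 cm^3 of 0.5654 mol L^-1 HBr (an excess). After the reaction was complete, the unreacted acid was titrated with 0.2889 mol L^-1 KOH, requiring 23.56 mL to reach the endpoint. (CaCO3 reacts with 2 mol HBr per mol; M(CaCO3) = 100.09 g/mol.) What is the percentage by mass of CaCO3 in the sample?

Total n(HBr) added = 0.5654 x 0.04814 = 0.02722 mol.
n(KOH) used = 0.2889 x 0.02356 = 0.006806 mol, which equals the excess n(HBr).
So n(HBr) consumed by the sample = 0.02722 - 0.006806 = 0.02041 mol.
n(CaCO3) = 0.02041 / 2 = 0.01021 mol.
mass CaCO3 = 0.01021 x 100.09 = 1.022 g, so %CaCO3 = 1.022/1.3205 x 100 = 77.4%.

77.4%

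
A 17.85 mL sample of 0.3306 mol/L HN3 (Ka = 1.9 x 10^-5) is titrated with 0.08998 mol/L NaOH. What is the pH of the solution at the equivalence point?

n(HN3) = 0.3306 x 0.01785 = 0.005901 mol; V(NaOH) at equivalence = 0.005901/0.08998 = 0.06558 L.
At equivalence all the acid is converted to N3-; total volume = 0.01785 + 0.06558 = 0.08343 L, so [N3-] = 0.005901/0.08343 = 0.07073 M.
Kb = Kw/Ka = 1.0e-14 / 1.9 x 10^-5 = 5.26e-10.
[OH^-] = sqrt(Kb x [N3-]) = sqrt(5.26e-10 x 0.07073) = 6.10e-6 M.
pOH = 5.21, so pH = 14.00 - 5.21 = 8.79.

8.79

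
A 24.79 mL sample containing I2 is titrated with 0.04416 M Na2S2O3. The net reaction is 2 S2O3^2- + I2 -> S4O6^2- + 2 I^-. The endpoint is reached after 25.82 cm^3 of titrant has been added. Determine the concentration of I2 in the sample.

n(Na2S2O3) = 0.04416 x 0.02582 = 0.001140 mol.
From the balanced equation, 2 mol Na2S2O3 reacts with 1 mol I2, so n(I2) = 0.001140 x 1/2 = 0.0005701 mol.
[I2] = 0.0005701 / 0.02479 L = 0.0230 M.

0.0230 M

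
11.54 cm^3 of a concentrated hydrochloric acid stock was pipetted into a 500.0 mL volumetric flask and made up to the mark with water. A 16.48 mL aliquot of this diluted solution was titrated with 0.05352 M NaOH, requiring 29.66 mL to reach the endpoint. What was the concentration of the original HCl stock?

n(NaOH) = 0.05352 x 0.02966 = 0.001587 mol.
n(HCl) in the aliquot = 0.001587 mol.
[diluted HCl] = 0.001587 / 0.01648 = 0.09632 M.
Dilution factor = 500.0/11.54 = 43.33, so [stock] = 0.09632 x 43.33 = 4.17 M.

4.17 M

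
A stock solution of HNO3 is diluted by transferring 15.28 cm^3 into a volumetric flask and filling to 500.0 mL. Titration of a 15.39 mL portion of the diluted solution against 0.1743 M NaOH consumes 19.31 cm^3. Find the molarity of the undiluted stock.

7.16 M

n(NaOH) = 0.1743 x 0.01931 = 0.003366 mol.
n(HNO3) in the aliquot = 0.003366 mol.
[diluted HNO3] = 0.003366 / 0.01539 = 0.2187 M.
Dilution factor = 500.0/15.28 = 32.72, so [stock] = 0.2187 x 32.72 = 7.16 M.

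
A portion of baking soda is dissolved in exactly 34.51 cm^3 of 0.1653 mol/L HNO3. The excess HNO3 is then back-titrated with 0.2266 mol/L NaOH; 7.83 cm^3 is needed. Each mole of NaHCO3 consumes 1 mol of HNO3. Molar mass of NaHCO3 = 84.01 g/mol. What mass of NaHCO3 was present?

0.330 g

Total n(HNO3) added = 0.1653 x 0.03451 = 0.005705 mol.
n(NaOH) used = 0.2266 x 0.007830 = 0.001774 mol, which equals the excess n(HNO3).
So n(HNO3) consumed by the sample = 0.005705 - 0.001774 = 0.003930 mol.
n(NaHCO3) = 0.003930 / 1 = 0.003930 mol.
mass = 0.003930 mol x 84.01 g/mol = 0.330 g.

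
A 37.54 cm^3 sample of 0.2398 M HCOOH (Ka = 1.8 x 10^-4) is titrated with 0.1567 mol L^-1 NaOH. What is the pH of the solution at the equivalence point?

8.36

n(HCOOH) = 0.2398 x 0.03754 = 0.009002 mol; V(NaOH) at equivalence = 0.009002/0.1567 = 0.05745 L.
At equivalence all the acid is converted to HCOO-; total volume = 0.03754 + 0.05745 = 0.09499 L, so [HCOO-] = 0.009002/0.09499 = 0.09477 M.
Kb = Kw/Ka = 1.0e-14 / 1.8 x 10^-4 = 5.56e-11.
[OH^-] = sqrt(Kb x [HCOO-]) = sqrt(5.56e-11 x 0.09477) = 2.29e-6 M.
pOH = 5.64, so pH = 14.00 - 5.64 = 8.36.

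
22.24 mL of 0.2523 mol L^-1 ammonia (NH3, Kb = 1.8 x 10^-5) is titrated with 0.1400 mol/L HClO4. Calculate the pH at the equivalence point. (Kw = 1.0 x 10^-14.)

n(NH3) = 0.2523 x 0.02224 = 0.005611 mol; V(HClO4) at equivalence = 0.005611/0.1400 = 0.04008 L.
At equivalence the base is fully converted to NH4+; total volume = 0.06232 L, so [NH4+] = 0.005611/0.06232 = 0.09004 M.
Ka(NH4+) = Kw/Kb = 1.0e-14 / 1.8 x 10^-5 = 5.56e-10.
[H^+] = sqrt(Ka x [NH4+]) = sqrt(5.56e-10 x 0.09004) = 7.07e-6 M.
pH = -log(7.07e-6) = 5.15.

5.15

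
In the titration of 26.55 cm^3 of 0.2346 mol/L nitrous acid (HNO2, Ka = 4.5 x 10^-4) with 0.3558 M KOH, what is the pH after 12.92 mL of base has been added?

Initial n(HNO2) = 0.2346 x 0.02655 = 0.006229 mol.
n(KOH) added = 0.3558 x 0.01292 = 0.004597 mol, converting that many moles of HNO2 to NO2-.
Remaining n(HNO2) = 0.001632 mol; n(NO2-) = 0.004597 mol.
By Henderson-Hasselbalch, pH = pKa + log([A^-]/[HA]) = 3.35 + log(0.004597/0.001632) = 3.35 + (+0.45) = 3.80.

3.80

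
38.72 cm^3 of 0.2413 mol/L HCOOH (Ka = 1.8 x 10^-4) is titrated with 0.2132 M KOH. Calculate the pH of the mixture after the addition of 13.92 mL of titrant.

Initial n(HCOOH) = 0.2413 x 0.03872 = 0.009343 mol.
n(KOH) added = 0.2132 x 0.01392 = 0.002968 mol, converting that many moles of HCOOH to HCOO-.
Remaining n(HCOOH) = 0.006375 mol; n(HCOO-) = 0.002968 mol.
By Henderson-Hasselbalch, pH = pKa + log([A^-]/[HA]) = 3.74 + log(0.002968/0.006375) = 3.74 + (-0.33) = 3.41.

3.41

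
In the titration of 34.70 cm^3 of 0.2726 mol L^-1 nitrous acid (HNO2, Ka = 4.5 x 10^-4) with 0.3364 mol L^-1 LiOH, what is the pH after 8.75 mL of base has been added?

3.00

Initial n(HNO2) = 0.2726 x 0.03470 = 0.009459 mol.
n(LiOH) added = 0.3364 x 0.008750 = 0.002943 mol, converting that many moles of HNO2 to NO2-.
Remaining n(HNO2) = 0.006516 mol; n(NO2-) = 0.002943 mol.
By Henderson-Hasselbalch, pH = pKa + log([A^-]/[HA]) = 3.35 + log(0.002943/0.006516) = 3.35 + (-0.35) = 3.00.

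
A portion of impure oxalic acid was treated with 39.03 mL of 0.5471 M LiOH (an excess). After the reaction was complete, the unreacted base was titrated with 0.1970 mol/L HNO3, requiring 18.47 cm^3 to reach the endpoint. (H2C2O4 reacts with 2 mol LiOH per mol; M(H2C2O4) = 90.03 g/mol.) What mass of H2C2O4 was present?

Total n(LiOH) added = 0.5471 x 0.03903 = 0.02135 mol.
n(HNO3) used = 0.1970 x 0.01847 = 0.003639 mol, which equals the excess n(LiOH).
So n(LiOH) consumed by the sample = 0.02135 - 0.003639 = 0.01771 mol.
n(H2C2O4) = 0.01771 / 2 = 0.008857 mol.
mass = 0.008857 mol x 90.03 g/mol = 0.797 g.

0.797 g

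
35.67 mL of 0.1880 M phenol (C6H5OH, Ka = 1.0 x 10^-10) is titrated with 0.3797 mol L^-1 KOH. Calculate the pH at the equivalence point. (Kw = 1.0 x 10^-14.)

n(C6H5OH) = 0.1880 x 0.03567 = 0.006706 mol; V(KOH) at equivalence = 0.006706/0.3797 = 0.01766 L.
At equivalence all the acid is converted to C6H5O-; total volume = 0.03567 + 0.01766 = 0.05333 L, so [C6H5O-] = 0.006706/0.05333 = 0.1257 M.
Kb = Kw/Ka = 1.0e-14 / 1.0 x 10^-10 = 0.000100.
[OH^-] = sqrt(Kb x [C6H5O-]) = sqrt(0.000100 x 0.1257) = 0.00355 M.
pOH = 2.45, so pH = 14.00 - 2.45 = 11.55.

11.55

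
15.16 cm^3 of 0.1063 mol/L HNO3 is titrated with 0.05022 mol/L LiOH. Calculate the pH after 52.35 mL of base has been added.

12.18

n(acid) = 0.1063 x 0.01516 = 0.001612 mol; n(LiOH) added = 0.05022 x 0.05235 = 0.002629 mol.
Base is in excess by 0.002629 - 0.001612 = 0.001018 mol in a total volume of 0.06751 L.
[OH^-] = 0.001018/0.06751 = 0.01507 M, so pOH = 1.82 and pH = 14.00 - 1.82 = 12.18.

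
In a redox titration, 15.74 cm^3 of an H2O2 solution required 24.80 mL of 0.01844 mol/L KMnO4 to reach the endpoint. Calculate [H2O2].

n(KMnO4) = 0.01844 x 0.02480 = 0.0004573 mol.
From the balanced equation, 2 mol KMnO4 reacts with 5 mol H2O2, so n(H2O2) = 0.0004573 x 5/2 = 0.001143 mol.
[H2O2] = 0.001143 / 0.01574 L = 0.0726 M.

0.0726 M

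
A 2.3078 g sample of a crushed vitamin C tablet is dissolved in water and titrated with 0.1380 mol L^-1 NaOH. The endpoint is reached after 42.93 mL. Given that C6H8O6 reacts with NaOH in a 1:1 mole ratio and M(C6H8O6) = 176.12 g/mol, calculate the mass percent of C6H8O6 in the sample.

n(NaOH) = 0.1380 x 0.04293 = 0.005924 mol.
n(C6H8O6) = 0.005924 / 1 = 0.005924 mol.
mass of C6H8O6 = 0.005924 x 176.12 = 1.043 g.
% purity = 1.043 / 2.3078 x 100 = 45.2%.

45.2%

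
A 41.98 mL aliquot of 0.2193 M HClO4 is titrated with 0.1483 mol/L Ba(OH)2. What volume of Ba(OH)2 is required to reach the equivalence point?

31.0 mL

n(HClO4) = 0.2193 mol/L x 0.04198 L = 0.009206 mol.
The neutralisation is 2 HClO4 : 1 Ba(OH)2, so n(Ba(OH)2) = 0.009206 x 1/2 = 0.004603 mol.
V(Ba(OH)2) = 0.004603 / 0.1483 = 0.03104 L = 31.0 mL.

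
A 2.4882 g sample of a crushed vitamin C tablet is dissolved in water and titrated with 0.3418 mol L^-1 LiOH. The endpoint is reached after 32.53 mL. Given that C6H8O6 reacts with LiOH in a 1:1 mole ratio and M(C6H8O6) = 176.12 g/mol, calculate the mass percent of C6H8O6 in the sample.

78.7%

n(LiOH) = 0.3418 x 0.03253 = 0.01112 mol.
n(C6H8O6) = 0.01112 / 1 = 0.01112 mol.
mass of C6H8O6 = 0.01112 x 176.12 = 1.958 g.
% purity = 1.958 / 2.4882 x 100 = 78.7%.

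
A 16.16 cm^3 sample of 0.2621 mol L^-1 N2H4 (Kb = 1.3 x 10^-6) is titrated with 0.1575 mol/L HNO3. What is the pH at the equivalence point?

n(N2H4) = 0.2621 x 0.01616 = 0.004236 mol; V(HNO3) at equivalence = 0.004236/0.1575 = 0.02689 L.
At equivalence the base is fully converted to N2H5+; total volume = 0.04305 L, so [N2H5+] = 0.004236/0.04305 = 0.09838 M.
Ka(N2H5+) = Kw/Kb = 1.0e-14 / 1.3 x 10^-6 = 7.69e-9.
[H^+] = sqrt(Ka x [N2H5+]) = sqrt(7.69e-9 x 0.09838) = 2.75e-5 M.
pH = -log(2.75e-5) = 4.56.

4.56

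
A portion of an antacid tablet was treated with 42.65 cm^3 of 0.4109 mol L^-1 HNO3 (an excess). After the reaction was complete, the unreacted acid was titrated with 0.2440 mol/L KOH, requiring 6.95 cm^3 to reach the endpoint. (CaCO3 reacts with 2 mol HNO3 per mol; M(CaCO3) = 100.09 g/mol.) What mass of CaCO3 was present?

0.792 g

Total n(HNO3) added = 0.4109 x 0.04265 = 0.01752 mol.
n(KOH) used = 0.2440 x 0.006950 = 0.001696 mol, which equals the excess n(HNO3).
So n(HNO3) consumed by the sample = 0.01752 - 0.001696 = 0.01583 mol.
n(CaCO3) = 0.01583 / 2 = 0.007915 mol.
mass = 0.007915 mol x 100.09 g/mol = 0.792 g.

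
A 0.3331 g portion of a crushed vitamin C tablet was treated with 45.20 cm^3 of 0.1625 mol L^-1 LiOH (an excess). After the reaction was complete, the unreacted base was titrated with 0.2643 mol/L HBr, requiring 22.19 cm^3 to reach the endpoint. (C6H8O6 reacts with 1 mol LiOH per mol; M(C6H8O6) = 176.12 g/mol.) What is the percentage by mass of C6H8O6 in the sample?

78.3%

Total n(LiOH) added = 0.1625 x 0.04520 = 0.007345 mol.
n(HBr) used = 0.2643 x 0.02219 = 0.005865 mol, which equals the excess n(LiOH).
So n(LiOH) consumed by the sample = 0.007345 - 0.005865 = 0.001480 mol.
n(C6H8O6) = 0.001480 / 1 = 0.001480 mol.
mass C6H8O6 = 0.001480 x 176.12 = 0.2607 g, so %C6H8O6 = 0.2607/0.3331 x 100 = 78.3%.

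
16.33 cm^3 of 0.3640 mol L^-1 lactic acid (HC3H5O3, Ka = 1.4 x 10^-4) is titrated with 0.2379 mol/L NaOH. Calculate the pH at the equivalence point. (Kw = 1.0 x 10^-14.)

8.51

n(HC3H5O3) = 0.3640 x 0.01633 = 0.005944 mol; V(NaOH) at equivalence = 0.005944/0.2379 = 0.02499 L.
At equivalence all the acid is converted to C3H5O3-; total volume = 0.01633 + 0.02499 = 0.04132 L, so [C3H5O3-] = 0.005944/0.04132 = 0.1439 M.
Kb = Kw/Ka = 1.0e-14 / 1.4 x 10^-4 = 7.14e-11.
[OH^-] = sqrt(Kb x [C3H5O3-]) = sqrt(7.14e-11 x 0.1439) = 3.21e-6 M.
pOH = 5.49, so pH = 14.00 - 5.49 = 8.51.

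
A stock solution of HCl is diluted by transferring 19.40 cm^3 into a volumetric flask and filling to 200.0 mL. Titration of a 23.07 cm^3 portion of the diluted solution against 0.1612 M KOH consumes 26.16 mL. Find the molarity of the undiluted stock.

n(KOH) = 0.1612 x 0.02616 = 0.004217 mol.
n(HCl) in the aliquot = 0.004217 mol.
[diluted HCl] = 0.004217 / 0.02307 = 0.1828 M.
Dilution factor = 200.0/19.40 = 10.31, so [stock] = 0.1828 x 10.31 = 1.88 M.

1.88 M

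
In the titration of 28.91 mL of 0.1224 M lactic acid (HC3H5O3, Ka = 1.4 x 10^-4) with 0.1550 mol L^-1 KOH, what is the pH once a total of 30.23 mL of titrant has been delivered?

12.29

n(acid) = 0.1224 x 0.02891 = 0.003539 mol; n(KOH) added = 0.1550 x 0.03023 = 0.004686 mol.
Base is in excess by 0.004686 - 0.003539 = 0.001147 mol in a total volume of 0.05914 L.
[OH^-] = 0.001147/0.05914 = 0.01940 M, so pOH = 1.71 and pH = 14.00 - 1.71 = 12.29.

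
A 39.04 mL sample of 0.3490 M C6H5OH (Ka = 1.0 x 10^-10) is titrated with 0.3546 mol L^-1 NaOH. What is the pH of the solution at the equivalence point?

n(C6H5OH) = 0.3490 x 0.03904 = 0.01362 mol; V(NaOH) at equivalence = 0.01362/0.3546 = 0.03842 L.
At equivalence all the acid is converted to C6H5O-; total volume = 0.03904 + 0.03842 = 0.07746 L, so [C6H5O-] = 0.01362/0.07746 = 0.1759 M.
Kb = Kw/Ka = 1.0e-14 / 1.0 x 10^-10 = 0.000100.
[OH^-] = sqrt(Kb x [C6H5O-]) = sqrt(0.000100 x 0.1759) = 0.00419 M.
pOH = 2.38, so pH = 14.00 - 2.38 = 11.62.

11.62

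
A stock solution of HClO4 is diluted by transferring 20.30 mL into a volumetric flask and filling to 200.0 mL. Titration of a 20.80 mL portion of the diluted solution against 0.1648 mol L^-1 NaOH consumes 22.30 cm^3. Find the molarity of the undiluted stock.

1.74 M

n(NaOH) = 0.1648 x 0.02230 = 0.003675 mol.
n(HClO4) in the aliquot = 0.003675 mol.
[diluted HClO4] = 0.003675 / 0.02080 = 0.1767 M.
Dilution factor = 200.0/20.30 = 9.852, so [stock] = 0.1767 x 9.852 = 1.74 M.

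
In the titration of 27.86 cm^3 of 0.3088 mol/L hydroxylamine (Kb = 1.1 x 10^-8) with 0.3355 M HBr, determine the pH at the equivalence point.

3.42

n(NH2OH) = 0.3088 x 0.02786 = 0.008603 mol; V(HBr) at equivalence = 0.008603/0.3355 = 0.02564 L.
At equivalence the base is fully converted to NH3OH+; total volume = 0.05350 L, so [NH3OH+] = 0.008603/0.05350 = 0.1608 M.
Ka(NH3OH+) = Kw/Kb = 1.0e-14 / 1.1 x 10^-8 = 9.09e-7.
[H^+] = sqrt(Ka x [NH3OH+]) = sqrt(9.09e-7 x 0.1608) = 0.000382 M.
pH = -log(0.000382) = 3.42.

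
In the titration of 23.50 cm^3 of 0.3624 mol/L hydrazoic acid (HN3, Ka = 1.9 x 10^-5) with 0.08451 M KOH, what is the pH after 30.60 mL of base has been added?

Initial n(HN3) = 0.3624 x 0.02350 = 0.008516 mol.
n(KOH) added = 0.08451 x 0.03060 = 0.002586 mol, converting that many moles of HN3 to N3-.
Remaining n(HN3) = 0.005930 mol; n(N3-) = 0.002586 mol.
By Henderson-Hasselbalch, pH = pKa + log([A^-]/[HA]) = 4.72 + log(0.002586/0.005930) = 4.72 + (-0.36) = 4.36.

4.36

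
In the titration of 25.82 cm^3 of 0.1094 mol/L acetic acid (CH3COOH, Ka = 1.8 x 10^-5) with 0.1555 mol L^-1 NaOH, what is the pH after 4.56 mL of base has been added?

Initial n(CH3COOH) = 0.1094 x 0.02582 = 0.002825 mol.
n(NaOH) added = 0.1555 x 0.004560 = 0.0007091 mol, converting that many moles of CH3COOH to CH3COO-.
Remaining n(CH3COOH) = 0.002116 mol; n(CH3COO-) = 0.0007091 mol.
By Henderson-Hasselbalch, pH = pKa + log([A^-]/[HA]) = 4.74 + log(0.0007091/0.002116) = 4.74 + (-0.47) = 4.27.

4.27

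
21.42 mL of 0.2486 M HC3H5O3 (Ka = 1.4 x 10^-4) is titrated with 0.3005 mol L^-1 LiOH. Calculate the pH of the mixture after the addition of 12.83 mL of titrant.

4.27

Initial n(HC3H5O3) = 0.2486 x 0.02142 = 0.005325 mol.
n(LiOH) added = 0.3005 x 0.01283 = 0.003855 mol, converting that many moles of HC3H5O3 to C3H5O3-.
Remaining n(HC3H5O3) = 0.001470 mol; n(C3H5O3-) = 0.003855 mol.
By Henderson-Hasselbalch, pH = pKa + log([A^-]/[HA]) = 3.85 + log(0.003855/0.001470) = 3.85 + (+0.42) = 4.27.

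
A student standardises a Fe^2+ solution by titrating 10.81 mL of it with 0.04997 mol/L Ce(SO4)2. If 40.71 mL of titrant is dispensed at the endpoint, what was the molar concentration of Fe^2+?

n(Ce(SO4)2) = 0.04997 x 0.04071 = 0.002034 mol.
From the balanced equation, 1 mol Ce(SO4)2 reacts with 1 mol Fe^2+, so n(Fe^2+) = 0.002034 x 1/1 = 0.002034 mol.
[Fe^2+] = 0.002034 / 0.01081 L = 0.188 M.

0.188 M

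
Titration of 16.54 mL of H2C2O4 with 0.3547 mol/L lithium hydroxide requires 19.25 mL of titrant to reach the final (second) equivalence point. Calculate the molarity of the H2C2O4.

0.206 M

n(LiOH) = 0.3547 x 0.01925 = 0.006828 mol.
At the final (second) equivalence point, 2 mol OH^- react per mol H2C2O4, so n(H2C2O4) = 0.006828 / 2 = 0.003414 mol.
[H2C2O4] = 0.003414 / 0.01654 L = 0.206 M.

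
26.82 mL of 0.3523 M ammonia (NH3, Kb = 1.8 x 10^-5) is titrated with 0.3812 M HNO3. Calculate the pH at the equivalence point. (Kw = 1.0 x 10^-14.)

5.00

n(NH3) = 0.3523 x 0.02682 = 0.009449 mol; V(HNO3) at equivalence = 0.009449/0.3812 = 0.02479 L.
At equivalence the base is fully converted to NH4+; total volume = 0.05161 L, so [NH4+] = 0.009449/0.05161 = 0.1831 M.
Ka(NH4+) = Kw/Kb = 1.0e-14 / 1.8 x 10^-5 = 5.56e-10.
[H^+] = sqrt(Ka x [NH4+]) = sqrt(5.56e-10 x 0.1831) = 1.01e-5 M.
pH = -log(1.01e-5) = 5.00.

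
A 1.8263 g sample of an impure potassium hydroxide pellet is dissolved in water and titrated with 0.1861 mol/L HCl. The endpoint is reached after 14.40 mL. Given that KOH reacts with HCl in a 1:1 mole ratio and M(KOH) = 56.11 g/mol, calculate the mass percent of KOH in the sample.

n(HCl) = 0.1861 x 0.01440 = 0.002680 mol.
n(KOH) = 0.002680 / 1 = 0.002680 mol.
mass of KOH = 0.002680 x 56.11 = 0.1504 g.
% purity = 0.1504 / 1.8263 x 100 = 8.23%.

8.23%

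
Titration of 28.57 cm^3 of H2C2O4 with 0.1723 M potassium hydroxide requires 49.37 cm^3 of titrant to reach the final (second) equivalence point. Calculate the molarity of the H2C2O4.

0.149 M

n(KOH) = 0.1723 x 0.04937 = 0.008506 mol.
At the final (second) equivalence point, 2 mol OH^- react per mol H2C2O4, so n(H2C2O4) = 0.008506 / 2 = 0.004253 mol.
[H2C2O4] = 0.004253 / 0.02857 L = 0.149 M.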